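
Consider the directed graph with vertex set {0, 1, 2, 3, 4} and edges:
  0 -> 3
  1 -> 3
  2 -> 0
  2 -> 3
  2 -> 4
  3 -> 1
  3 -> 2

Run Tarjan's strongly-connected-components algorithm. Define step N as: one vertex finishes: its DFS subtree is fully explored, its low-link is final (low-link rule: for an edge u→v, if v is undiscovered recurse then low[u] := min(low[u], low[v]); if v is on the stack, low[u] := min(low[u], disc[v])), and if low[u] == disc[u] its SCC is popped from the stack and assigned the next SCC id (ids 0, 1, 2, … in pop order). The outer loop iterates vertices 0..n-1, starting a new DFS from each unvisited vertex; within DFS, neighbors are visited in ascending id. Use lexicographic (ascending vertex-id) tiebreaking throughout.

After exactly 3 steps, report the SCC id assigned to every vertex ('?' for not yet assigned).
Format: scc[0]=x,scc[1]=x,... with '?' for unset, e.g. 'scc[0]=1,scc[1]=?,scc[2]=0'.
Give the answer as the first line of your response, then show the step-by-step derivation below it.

scc[0]=?,scc[1]=?,scc[2]=?,scc[3]=?,scc[4]=0

step 1: low=(low[0]=0,low[1]=1,low[2]=?,low[3]=1,low[4]=?); scc=(scc[0]=?,scc[1]=?,scc[2]=?,scc[3]=?,scc[4]=?)
step 2: low=(low[0]=0,low[1]=1,low[2]=0,low[3]=1,low[4]=4); scc=(scc[0]=?,scc[1]=?,scc[2]=?,scc[3]=?,scc[4]=0)
step 3: low=(low[0]=0,low[1]=1,low[2]=0,low[3]=1,low[4]=4); scc=(scc[0]=?,scc[1]=?,scc[2]=?,scc[3]=?,scc[4]=0)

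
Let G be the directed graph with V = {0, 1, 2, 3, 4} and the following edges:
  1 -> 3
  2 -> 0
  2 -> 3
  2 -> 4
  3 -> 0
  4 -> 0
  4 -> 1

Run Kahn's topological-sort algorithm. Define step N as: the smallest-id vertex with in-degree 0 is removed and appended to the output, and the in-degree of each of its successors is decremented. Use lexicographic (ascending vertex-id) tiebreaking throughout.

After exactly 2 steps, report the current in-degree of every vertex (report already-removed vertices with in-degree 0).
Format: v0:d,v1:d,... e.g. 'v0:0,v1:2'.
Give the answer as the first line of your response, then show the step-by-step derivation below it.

v0:1,v1:0,v2:0,v3:1,v4:0

step 1: output 2; order=[2]; indeg=(2,1,0,1,0)
step 2: output 4; order=[2,4]; indeg=(1,0,0,1,0)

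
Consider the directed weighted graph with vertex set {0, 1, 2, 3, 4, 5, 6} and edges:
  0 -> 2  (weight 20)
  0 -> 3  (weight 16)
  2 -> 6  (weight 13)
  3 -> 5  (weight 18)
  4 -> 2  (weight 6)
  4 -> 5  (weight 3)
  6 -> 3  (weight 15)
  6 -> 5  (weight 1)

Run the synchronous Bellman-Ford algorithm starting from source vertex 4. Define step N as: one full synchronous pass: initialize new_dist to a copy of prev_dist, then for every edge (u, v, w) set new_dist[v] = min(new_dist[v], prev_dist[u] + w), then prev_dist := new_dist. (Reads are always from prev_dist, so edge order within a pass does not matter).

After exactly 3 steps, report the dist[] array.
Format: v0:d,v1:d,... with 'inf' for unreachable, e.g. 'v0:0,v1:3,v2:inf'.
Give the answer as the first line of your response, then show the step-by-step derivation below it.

v0:inf,v1:inf,v2:6,v3:34,v4:0,v5:3,v6:19

step 1: dist = v0:inf,v1:inf,v2:6,v3:inf,v4:0,v5:3,v6:inf
step 2: dist = v0:inf,v1:inf,v2:6,v3:inf,v4:0,v5:3,v6:19
step 3: dist = v0:inf,v1:inf,v2:6,v3:34,v4:0,v5:3,v6:19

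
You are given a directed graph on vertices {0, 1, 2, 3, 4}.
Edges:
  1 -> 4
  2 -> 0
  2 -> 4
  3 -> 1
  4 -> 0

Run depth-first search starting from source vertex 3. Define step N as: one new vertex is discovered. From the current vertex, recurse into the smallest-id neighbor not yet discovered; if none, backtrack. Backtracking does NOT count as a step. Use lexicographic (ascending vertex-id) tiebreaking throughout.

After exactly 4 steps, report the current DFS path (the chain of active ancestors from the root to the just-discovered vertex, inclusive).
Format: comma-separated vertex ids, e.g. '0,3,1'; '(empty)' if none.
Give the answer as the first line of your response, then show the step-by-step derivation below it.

3,1,4,0

step 1: discover 3; path=3; order=3
step 2: discover 1; path=3>1; order=3,1
step 3: discover 4; path=3>1>4; order=3,1,4
step 4: discover 0; path=3>1>4>0; order=3,1,4,0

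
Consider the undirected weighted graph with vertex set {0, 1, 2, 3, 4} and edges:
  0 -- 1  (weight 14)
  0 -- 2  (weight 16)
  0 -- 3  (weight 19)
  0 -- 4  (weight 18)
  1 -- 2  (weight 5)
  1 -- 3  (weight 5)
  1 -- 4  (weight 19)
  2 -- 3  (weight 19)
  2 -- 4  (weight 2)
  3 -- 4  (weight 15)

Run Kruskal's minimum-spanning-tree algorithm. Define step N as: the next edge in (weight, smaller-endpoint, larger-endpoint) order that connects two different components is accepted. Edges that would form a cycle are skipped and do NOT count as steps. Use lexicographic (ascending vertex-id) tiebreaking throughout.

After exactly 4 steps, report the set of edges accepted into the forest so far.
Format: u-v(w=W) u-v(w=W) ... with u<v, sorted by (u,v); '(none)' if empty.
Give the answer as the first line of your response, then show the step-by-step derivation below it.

0-1(w=14) 1-2(w=5) 1-3(w=5) 2-4(w=2)

step 1: add edge 2-4 (w=2); MST = {2-4(w=2)}
step 2: add edge 1-2 (w=5); MST = {1-2(w=5) 2-4(w=2)}
step 3: add edge 1-3 (w=5); MST = {1-2(w=5) 1-3(w=5) 2-4(w=2)}
step 4: add edge 0-1 (w=14); MST = {0-1(w=14) 1-2(w=5) 1-3(w=5) 2-4(w=2)}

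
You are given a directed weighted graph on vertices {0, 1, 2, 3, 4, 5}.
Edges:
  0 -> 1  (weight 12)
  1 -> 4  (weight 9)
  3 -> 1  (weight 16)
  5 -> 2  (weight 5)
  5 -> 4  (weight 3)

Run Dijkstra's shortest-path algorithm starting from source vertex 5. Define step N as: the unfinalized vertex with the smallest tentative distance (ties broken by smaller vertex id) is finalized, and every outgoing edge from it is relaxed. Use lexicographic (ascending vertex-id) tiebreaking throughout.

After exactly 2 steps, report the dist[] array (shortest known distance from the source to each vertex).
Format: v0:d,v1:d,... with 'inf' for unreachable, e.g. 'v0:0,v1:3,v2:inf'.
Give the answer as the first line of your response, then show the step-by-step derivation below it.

v0:inf,v1:inf,v2:5,v3:inf,v4:3,v5:0

step 1: dist = v0:inf,v1:inf,v2:5,v3:inf,v4:3,v5:0
step 2: dist = v0:inf,v1:inf,v2:5,v3:inf,v4:3,v5:0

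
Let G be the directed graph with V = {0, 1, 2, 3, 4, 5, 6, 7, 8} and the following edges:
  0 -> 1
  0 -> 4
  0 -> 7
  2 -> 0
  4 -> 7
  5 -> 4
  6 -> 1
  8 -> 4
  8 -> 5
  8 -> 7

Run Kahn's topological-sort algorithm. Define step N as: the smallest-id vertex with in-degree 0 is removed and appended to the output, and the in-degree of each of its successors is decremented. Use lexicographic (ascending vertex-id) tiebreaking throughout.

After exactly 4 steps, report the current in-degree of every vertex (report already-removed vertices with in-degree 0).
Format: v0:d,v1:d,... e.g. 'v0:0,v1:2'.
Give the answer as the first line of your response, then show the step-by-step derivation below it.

v0:0,v1:0,v2:0,v3:0,v4:2,v5:1,v6:0,v7:2,v8:0

step 1: output 2; order=[2]; indeg=(0,2,0,0,3,1,0,3,0)
step 2: output 0; order=[2,0]; indeg=(0,1,0,0,2,1,0,2,0)
step 3: output 3; order=[2,0,3]; indeg=(0,1,0,0,2,1,0,2,0)
step 4: output 6; order=[2,0,3,6]; indeg=(0,0,0,0,2,1,0,2,0)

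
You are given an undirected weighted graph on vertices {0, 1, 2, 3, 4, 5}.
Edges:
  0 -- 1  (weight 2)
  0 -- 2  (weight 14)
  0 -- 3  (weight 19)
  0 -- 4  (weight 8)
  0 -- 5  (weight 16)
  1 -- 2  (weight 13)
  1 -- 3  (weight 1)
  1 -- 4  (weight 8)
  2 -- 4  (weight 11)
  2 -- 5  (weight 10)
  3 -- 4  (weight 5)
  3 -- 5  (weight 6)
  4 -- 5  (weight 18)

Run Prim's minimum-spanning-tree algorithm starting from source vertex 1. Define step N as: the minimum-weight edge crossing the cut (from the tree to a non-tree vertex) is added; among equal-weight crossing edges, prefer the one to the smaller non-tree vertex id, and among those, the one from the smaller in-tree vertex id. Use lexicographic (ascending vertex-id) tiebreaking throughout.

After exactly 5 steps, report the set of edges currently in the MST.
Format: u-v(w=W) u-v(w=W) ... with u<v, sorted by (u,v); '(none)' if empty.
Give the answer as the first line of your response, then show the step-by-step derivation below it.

0-1(w=2) 1-3(w=1) 2-5(w=10) 3-4(w=5) 3-5(w=6)

step 1: add edge 1-3 (w=1); MST = {1-3(w=1)}
step 2: add edge 0-1 (w=2); MST = {0-1(w=2) 1-3(w=1)}
step 3: add edge 3-4 (w=5); MST = {0-1(w=2) 1-3(w=1) 3-4(w=5)}
step 4: add edge 3-5 (w=6); MST = {0-1(w=2) 1-3(w=1) 3-4(w=5) 3-5(w=6)}
step 5: add edge 2-5 (w=10); MST = {0-1(w=2) 1-3(w=1) 2-5(w=10) 3-4(w=5) 3-5(w=6)}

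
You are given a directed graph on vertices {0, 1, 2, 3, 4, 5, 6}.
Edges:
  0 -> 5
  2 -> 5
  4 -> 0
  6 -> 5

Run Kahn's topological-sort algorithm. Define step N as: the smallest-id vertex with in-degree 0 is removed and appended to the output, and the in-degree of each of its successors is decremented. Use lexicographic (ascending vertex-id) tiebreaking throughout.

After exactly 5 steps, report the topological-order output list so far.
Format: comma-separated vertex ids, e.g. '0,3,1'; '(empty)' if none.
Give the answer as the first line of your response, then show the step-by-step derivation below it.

1,2,3,4,0

step 1: output 1; order=[1]; indeg=(1,0,0,0,0,3,0)
step 2: output 2; order=[1,2]; indeg=(1,0,0,0,0,2,0)
step 3: output 3; order=[1,2,3]; indeg=(1,0,0,0,0,2,0)
step 4: output 4; order=[1,2,3,4]; indeg=(0,0,0,0,0,2,0)
step 5: output 0; order=[1,2,3,4,0]; indeg=(0,0,0,0,0,1,0)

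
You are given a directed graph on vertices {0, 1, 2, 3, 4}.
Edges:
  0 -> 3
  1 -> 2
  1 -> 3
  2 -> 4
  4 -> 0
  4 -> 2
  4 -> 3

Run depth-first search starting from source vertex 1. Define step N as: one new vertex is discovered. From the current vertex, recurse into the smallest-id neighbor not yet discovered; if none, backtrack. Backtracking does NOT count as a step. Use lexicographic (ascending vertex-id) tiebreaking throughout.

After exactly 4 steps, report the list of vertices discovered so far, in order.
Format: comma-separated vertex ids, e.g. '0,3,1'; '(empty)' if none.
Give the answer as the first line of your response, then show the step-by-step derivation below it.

1,2,4,0

step 1: discover 1; path=1; order=1
step 2: discover 2; path=1>2; order=1,2
step 3: discover 4; path=1>2>4; order=1,2,4
step 4: discover 0; path=1>2>4>0; order=1,2,4,0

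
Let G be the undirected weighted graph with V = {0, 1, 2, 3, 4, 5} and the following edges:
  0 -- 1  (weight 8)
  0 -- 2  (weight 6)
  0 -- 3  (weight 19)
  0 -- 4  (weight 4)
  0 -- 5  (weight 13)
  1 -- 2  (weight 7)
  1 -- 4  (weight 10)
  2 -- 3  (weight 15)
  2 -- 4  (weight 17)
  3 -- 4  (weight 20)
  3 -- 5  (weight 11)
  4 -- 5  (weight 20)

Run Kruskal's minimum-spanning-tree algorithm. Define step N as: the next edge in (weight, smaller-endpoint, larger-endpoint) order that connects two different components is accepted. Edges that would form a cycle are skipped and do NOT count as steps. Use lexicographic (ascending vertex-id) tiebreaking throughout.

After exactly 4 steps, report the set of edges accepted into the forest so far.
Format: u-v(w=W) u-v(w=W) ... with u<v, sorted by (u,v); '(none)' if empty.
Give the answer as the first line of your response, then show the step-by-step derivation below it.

0-2(w=6) 0-4(w=4) 1-2(w=7) 3-5(w=11)

step 1: add edge 0-4 (w=4); MST = {0-4(w=4)}
step 2: add edge 0-2 (w=6); MST = {0-2(w=6) 0-4(w=4)}
step 3: add edge 1-2 (w=7); MST = {0-2(w=6) 0-4(w=4) 1-2(w=7)}
step 4: add edge 3-5 (w=11); MST = {0-2(w=6) 0-4(w=4) 1-2(w=7) 3-5(w=11)}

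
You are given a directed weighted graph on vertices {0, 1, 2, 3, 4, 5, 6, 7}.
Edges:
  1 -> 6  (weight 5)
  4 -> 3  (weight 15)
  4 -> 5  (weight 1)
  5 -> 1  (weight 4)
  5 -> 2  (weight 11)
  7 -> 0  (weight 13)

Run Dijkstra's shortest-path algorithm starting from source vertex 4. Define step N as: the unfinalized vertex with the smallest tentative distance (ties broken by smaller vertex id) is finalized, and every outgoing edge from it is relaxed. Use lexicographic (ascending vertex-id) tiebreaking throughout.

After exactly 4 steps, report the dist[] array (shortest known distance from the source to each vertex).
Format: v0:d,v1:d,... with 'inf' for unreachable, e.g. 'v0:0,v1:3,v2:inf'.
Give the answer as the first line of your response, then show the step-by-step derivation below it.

v0:inf,v1:5,v2:12,v3:15,v4:0,v5:1,v6:10,v7:inf

step 1: dist = v0:inf,v1:inf,v2:inf,v3:15,v4:0,v5:1,v6:inf,v7:inf
step 2: dist = v0:inf,v1:5,v2:12,v3:15,v4:0,v5:1,v6:inf,v7:inf
step 3: dist = v0:inf,v1:5,v2:12,v3:15,v4:0,v5:1,v6:10,v7:inf
step 4: dist = v0:inf,v1:5,v2:12,v3:15,v4:0,v5:1,v6:10,v7:inf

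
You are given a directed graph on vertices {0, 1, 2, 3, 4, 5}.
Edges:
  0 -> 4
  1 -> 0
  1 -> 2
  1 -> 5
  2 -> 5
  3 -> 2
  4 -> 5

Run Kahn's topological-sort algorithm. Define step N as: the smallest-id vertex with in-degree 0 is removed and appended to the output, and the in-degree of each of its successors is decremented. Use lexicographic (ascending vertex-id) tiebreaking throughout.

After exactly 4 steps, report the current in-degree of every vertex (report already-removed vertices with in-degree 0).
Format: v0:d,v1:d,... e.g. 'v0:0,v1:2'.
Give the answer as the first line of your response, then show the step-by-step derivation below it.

v0:0,v1:0,v2:0,v3:0,v4:0,v5:1

step 1: output 1; order=[1]; indeg=(0,0,1,0,1,2)
step 2: output 0; order=[1,0]; indeg=(0,0,1,0,0,2)
step 3: output 3; order=[1,0,3]; indeg=(0,0,0,0,0,2)
step 4: output 2; order=[1,0,3,2]; indeg=(0,0,0,0,0,1)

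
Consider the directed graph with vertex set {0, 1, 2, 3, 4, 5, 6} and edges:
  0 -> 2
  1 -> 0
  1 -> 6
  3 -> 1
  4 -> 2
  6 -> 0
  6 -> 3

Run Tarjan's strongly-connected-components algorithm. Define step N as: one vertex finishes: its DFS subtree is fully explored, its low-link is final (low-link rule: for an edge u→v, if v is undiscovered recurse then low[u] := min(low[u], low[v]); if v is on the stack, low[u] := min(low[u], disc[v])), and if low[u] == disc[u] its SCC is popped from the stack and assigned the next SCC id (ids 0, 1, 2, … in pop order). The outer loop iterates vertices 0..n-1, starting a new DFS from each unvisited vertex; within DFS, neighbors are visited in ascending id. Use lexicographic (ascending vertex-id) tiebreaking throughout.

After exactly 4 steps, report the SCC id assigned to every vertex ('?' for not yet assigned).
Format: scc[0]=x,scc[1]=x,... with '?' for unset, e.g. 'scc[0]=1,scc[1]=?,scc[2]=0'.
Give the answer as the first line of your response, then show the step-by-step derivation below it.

scc[0]=1,scc[1]=?,scc[2]=0,scc[3]=?,scc[4]=?,scc[5]=?,scc[6]=?

step 1: low=(low[0]=0,low[1]=?,low[2]=1,low[3]=?,low[4]=?,low[5]=?,low[6]=?); scc=(scc[0]=?,scc[1]=?,scc[2]=0,scc[3]=?,scc[4]=?,scc[5]=?,scc[6]=?)
step 2: low=(low[0]=0,low[1]=?,low[2]=1,low[3]=?,low[4]=?,low[5]=?,low[6]=?); scc=(scc[0]=1,scc[1]=?,scc[2]=0,scc[3]=?,scc[4]=?,scc[5]=?,scc[6]=?)
step 3: low=(low[0]=0,low[1]=2,low[2]=1,low[3]=2,low[4]=?,low[5]=?,low[6]=3); scc=(scc[0]=1,scc[1]=?,scc[2]=0,scc[3]=?,scc[4]=?,scc[5]=?,scc[6]=?)
step 4: low=(low[0]=0,low[1]=2,low[2]=1,low[3]=2,low[4]=?,low[5]=?,low[6]=2); scc=(scc[0]=1,scc[1]=?,scc[2]=0,scc[3]=?,scc[4]=?,scc[5]=?,scc[6]=?)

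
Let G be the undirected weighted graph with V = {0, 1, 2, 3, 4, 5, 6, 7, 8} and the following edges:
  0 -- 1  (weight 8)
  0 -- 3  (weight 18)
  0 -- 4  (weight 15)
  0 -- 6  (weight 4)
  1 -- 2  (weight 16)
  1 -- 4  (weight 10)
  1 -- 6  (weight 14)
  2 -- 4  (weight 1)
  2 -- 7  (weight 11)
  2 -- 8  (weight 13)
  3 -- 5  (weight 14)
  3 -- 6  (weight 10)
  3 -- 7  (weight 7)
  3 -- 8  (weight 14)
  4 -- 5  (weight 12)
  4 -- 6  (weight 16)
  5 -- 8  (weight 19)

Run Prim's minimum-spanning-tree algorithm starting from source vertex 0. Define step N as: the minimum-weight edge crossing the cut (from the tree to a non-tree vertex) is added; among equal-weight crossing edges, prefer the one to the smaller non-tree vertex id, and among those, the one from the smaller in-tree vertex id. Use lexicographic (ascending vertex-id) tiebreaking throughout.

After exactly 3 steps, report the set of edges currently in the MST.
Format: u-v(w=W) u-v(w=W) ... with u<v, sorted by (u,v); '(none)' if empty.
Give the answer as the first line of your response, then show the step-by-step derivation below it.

0-1(w=8) 0-6(w=4) 3-6(w=10)

step 1: add edge 0-6 (w=4); MST = {0-6(w=4)}
step 2: add edge 0-1 (w=8); MST = {0-1(w=8) 0-6(w=4)}
step 3: add edge 3-6 (w=10); MST = {0-1(w=8) 0-6(w=4) 3-6(w=10)}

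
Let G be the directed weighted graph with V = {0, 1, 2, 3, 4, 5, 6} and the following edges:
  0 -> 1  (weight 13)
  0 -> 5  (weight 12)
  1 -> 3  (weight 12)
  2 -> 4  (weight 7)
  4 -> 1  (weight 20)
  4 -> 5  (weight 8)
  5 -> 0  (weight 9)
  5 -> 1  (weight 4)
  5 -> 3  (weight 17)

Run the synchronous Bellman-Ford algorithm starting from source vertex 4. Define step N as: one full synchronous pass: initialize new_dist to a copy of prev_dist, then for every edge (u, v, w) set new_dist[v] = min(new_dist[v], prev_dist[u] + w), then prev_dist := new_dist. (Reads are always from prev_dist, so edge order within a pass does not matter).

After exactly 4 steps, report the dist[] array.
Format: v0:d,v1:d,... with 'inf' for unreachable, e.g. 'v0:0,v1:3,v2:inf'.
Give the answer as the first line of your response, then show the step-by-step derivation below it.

v0:17,v1:12,v2:inf,v3:24,v4:0,v5:8,v6:inf

step 1: dist = v0:inf,v1:20,v2:inf,v3:inf,v4:0,v5:8,v6:inf
step 2: dist = v0:17,v1:12,v2:inf,v3:25,v4:0,v5:8,v6:inf
step 3: dist = v0:17,v1:12,v2:inf,v3:24,v4:0,v5:8,v6:inf
step 4: dist = v0:17,v1:12,v2:inf,v3:24,v4:0,v5:8,v6:inf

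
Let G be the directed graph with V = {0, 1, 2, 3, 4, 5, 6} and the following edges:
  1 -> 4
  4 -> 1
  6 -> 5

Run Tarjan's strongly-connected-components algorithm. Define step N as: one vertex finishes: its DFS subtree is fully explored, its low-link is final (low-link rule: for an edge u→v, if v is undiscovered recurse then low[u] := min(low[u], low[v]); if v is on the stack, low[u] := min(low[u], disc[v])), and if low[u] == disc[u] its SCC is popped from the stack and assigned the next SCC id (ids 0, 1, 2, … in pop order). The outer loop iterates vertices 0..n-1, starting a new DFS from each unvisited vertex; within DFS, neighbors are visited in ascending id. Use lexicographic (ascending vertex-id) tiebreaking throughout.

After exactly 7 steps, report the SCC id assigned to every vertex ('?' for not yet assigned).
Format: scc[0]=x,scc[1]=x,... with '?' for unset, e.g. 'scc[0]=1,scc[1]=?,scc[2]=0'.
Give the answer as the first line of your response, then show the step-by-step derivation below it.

scc[0]=0,scc[1]=1,scc[2]=2,scc[3]=3,scc[4]=1,scc[5]=4,scc[6]=5

step 1: low=(low[0]=0,low[1]=?,low[2]=?,low[3]=?,low[4]=?,low[5]=?,low[6]=?); scc=(scc[0]=0,scc[1]=?,scc[2]=?,scc[3]=?,scc[4]=?,scc[5]=?,scc[6]=?)
step 2: low=(low[0]=0,low[1]=1,low[2]=?,low[3]=?,low[4]=1,low[5]=?,low[6]=?); scc=(scc[0]=0,scc[1]=?,scc[2]=?,scc[3]=?,scc[4]=?,scc[5]=?,scc[6]=?)
step 3: low=(low[0]=0,low[1]=1,low[2]=?,low[3]=?,low[4]=1,low[5]=?,low[6]=?); scc=(scc[0]=0,scc[1]=1,scc[2]=?,scc[3]=?,scc[4]=1,scc[5]=?,scc[6]=?)
step 4: low=(low[0]=0,low[1]=1,low[2]=3,low[3]=?,low[4]=1,low[5]=?,low[6]=?); scc=(scc[0]=0,scc[1]=1,scc[2]=2,scc[3]=?,scc[4]=1,scc[5]=?,scc[6]=?)
step 5: low=(low[0]=0,low[1]=1,low[2]=3,low[3]=4,low[4]=1,low[5]=?,low[6]=?); scc=(scc[0]=0,scc[1]=1,scc[2]=2,scc[3]=3,scc[4]=1,scc[5]=?,scc[6]=?)
step 6: low=(low[0]=0,low[1]=1,low[2]=3,low[3]=4,low[4]=1,low[5]=5,low[6]=?); scc=(scc[0]=0,scc[1]=1,scc[2]=2,scc[3]=3,scc[4]=1,scc[5]=4,scc[6]=?)
step 7: low=(low[0]=0,low[1]=1,low[2]=3,low[3]=4,low[4]=1,low[5]=5,low[6]=6); scc=(scc[0]=0,scc[1]=1,scc[2]=2,scc[3]=3,scc[4]=1,scc[5]=4,scc[6]=5)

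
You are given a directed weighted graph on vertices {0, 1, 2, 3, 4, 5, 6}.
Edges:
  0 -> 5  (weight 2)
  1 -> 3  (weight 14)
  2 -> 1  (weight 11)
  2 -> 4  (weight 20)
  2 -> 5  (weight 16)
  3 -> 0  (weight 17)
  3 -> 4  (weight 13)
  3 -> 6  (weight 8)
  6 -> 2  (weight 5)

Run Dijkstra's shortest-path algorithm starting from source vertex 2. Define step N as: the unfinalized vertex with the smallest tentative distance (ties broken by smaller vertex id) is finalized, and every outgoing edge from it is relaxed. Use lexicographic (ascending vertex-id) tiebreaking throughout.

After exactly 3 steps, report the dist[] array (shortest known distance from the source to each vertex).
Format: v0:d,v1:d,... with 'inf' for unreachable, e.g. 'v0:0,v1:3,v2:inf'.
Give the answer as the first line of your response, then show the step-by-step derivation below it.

v0:inf,v1:11,v2:0,v3:25,v4:20,v5:16,v6:inf

step 1: dist = v0:inf,v1:11,v2:0,v3:inf,v4:20,v5:16,v6:inf
step 2: dist = v0:inf,v1:11,v2:0,v3:25,v4:20,v5:16,v6:inf
step 3: dist = v0:inf,v1:11,v2:0,v3:25,v4:20,v5:16,v6:inf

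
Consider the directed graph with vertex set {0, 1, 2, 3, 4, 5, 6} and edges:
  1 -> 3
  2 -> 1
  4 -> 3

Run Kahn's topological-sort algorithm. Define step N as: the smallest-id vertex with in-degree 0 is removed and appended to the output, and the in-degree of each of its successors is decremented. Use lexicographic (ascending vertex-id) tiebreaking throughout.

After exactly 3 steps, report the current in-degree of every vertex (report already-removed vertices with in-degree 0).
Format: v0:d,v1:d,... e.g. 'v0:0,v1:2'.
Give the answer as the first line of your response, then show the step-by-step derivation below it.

v0:0,v1:0,v2:0,v3:1,v4:0,v5:0,v6:0

step 1: output 0; order=[0]; indeg=(0,1,0,2,0,0,0)
step 2: output 2; order=[0,2]; indeg=(0,0,0,2,0,0,0)
step 3: output 1; order=[0,2,1]; indeg=(0,0,0,1,0,0,0)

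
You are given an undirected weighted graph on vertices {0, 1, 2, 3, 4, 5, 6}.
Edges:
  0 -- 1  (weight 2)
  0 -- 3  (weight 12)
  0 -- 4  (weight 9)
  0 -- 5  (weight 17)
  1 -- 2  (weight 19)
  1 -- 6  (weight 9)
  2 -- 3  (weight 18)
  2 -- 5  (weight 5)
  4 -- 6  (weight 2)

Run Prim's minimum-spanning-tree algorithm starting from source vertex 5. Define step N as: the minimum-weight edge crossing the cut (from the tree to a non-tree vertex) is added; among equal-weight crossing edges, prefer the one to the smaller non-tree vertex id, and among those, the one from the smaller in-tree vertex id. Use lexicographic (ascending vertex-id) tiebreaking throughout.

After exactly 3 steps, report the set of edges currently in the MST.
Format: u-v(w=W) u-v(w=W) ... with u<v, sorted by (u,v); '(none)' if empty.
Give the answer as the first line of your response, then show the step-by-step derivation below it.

0-1(w=2) 0-5(w=17) 2-5(w=5)

step 1: add edge 2-5 (w=5); MST = {2-5(w=5)}
step 2: add edge 0-5 (w=17); MST = {0-5(w=17) 2-5(w=5)}
step 3: add edge 0-1 (w=2); MST = {0-1(w=2) 0-5(w=17) 2-5(w=5)}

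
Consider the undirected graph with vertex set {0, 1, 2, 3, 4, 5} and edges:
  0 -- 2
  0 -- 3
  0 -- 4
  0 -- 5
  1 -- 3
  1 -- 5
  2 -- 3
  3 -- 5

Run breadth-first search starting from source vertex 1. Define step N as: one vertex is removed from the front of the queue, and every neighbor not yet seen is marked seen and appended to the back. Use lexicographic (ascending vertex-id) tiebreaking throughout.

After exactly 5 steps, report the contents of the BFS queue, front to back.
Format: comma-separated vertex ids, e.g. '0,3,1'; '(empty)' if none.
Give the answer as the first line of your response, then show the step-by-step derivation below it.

4

step 1: dequeue 1; queue=[3,5]; order=1
step 2: dequeue 3; queue=[5,0,2]; order=1,3
step 3: dequeue 5; queue=[0,2]; order=1,3,5
step 4: dequeue 0; queue=[2,4]; order=1,3,5,0
step 5: dequeue 2; queue=[4]; order=1,3,5,0,2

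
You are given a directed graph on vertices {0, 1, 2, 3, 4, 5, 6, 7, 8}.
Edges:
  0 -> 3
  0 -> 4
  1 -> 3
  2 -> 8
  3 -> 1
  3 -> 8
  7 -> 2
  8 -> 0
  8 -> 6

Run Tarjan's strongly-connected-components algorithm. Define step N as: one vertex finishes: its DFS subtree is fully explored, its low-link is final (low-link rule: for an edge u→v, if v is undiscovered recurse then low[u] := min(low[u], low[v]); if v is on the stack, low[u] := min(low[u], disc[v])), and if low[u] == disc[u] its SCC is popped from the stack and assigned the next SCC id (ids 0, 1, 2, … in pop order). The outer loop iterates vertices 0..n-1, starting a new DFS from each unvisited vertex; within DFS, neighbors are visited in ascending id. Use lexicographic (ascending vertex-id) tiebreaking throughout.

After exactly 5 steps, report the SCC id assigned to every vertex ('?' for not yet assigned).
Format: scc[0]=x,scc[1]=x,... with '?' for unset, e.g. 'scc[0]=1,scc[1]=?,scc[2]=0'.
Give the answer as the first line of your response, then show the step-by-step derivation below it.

scc[0]=?,scc[1]=?,scc[2]=?,scc[3]=?,scc[4]=1,scc[5]=?,scc[6]=0,scc[7]=?,scc[8]=?

step 1: low=(low[0]=0,low[1]=1,low[2]=?,low[3]=1,low[4]=?,low[5]=?,low[6]=?,low[7]=?,low[8]=?); scc=(scc[0]=?,scc[1]=?,scc[2]=?,scc[3]=?,scc[4]=?,scc[5]=?,scc[6]=?,scc[7]=?,scc[8]=?)
step 2: low=(low[0]=0,low[1]=1,low[2]=?,low[3]=1,low[4]=?,low[5]=?,low[6]=4,low[7]=?,low[8]=0); scc=(scc[0]=?,scc[1]=?,scc[2]=?,scc[3]=?,scc[4]=?,scc[5]=?,scc[6]=0,scc[7]=?,scc[8]=?)
step 3: low=(low[0]=0,low[1]=1,low[2]=?,low[3]=1,low[4]=?,low[5]=?,low[6]=4,low[7]=?,low[8]=0); scc=(scc[0]=?,scc[1]=?,scc[2]=?,scc[3]=?,scc[4]=?,scc[5]=?,scc[6]=0,scc[7]=?,scc[8]=?)
step 4: low=(low[0]=0,low[1]=1,low[2]=?,low[3]=0,low[4]=?,low[5]=?,low[6]=4,low[7]=?,low[8]=0); scc=(scc[0]=?,scc[1]=?,scc[2]=?,scc[3]=?,scc[4]=?,scc[5]=?,scc[6]=0,scc[7]=?,scc[8]=?)
step 5: low=(low[0]=0,low[1]=1,low[2]=?,low[3]=0,low[4]=5,low[5]=?,low[6]=4,low[7]=?,low[8]=0); scc=(scc[0]=?,scc[1]=?,scc[2]=?,scc[3]=?,scc[4]=1,scc[5]=?,scc[6]=0,scc[7]=?,scc[8]=?)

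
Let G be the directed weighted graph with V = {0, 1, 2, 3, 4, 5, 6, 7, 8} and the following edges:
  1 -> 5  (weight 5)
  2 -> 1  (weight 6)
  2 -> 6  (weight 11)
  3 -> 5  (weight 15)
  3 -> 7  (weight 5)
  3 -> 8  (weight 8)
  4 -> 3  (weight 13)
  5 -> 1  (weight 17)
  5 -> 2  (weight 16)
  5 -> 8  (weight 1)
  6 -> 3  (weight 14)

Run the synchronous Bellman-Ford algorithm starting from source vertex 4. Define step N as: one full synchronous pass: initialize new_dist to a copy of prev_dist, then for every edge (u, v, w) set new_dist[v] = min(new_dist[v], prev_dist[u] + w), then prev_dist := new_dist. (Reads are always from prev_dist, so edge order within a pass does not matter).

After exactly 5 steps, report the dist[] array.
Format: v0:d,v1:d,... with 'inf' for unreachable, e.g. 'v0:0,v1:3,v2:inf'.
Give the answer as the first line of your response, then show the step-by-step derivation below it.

v0:inf,v1:45,v2:44,v3:13,v4:0,v5:28,v6:55,v7:18,v8:21

step 1: dist = v0:inf,v1:inf,v2:inf,v3:13,v4:0,v5:inf,v6:inf,v7:inf,v8:inf
step 2: dist = v0:inf,v1:inf,v2:inf,v3:13,v4:0,v5:28,v6:inf,v7:18,v8:21
step 3: dist = v0:inf,v1:45,v2:44,v3:13,v4:0,v5:28,v6:inf,v7:18,v8:21
step 4: dist = v0:inf,v1:45,v2:44,v3:13,v4:0,v5:28,v6:55,v7:18,v8:21
step 5: dist = v0:inf,v1:45,v2:44,v3:13,v4:0,v5:28,v6:55,v7:18,v8:21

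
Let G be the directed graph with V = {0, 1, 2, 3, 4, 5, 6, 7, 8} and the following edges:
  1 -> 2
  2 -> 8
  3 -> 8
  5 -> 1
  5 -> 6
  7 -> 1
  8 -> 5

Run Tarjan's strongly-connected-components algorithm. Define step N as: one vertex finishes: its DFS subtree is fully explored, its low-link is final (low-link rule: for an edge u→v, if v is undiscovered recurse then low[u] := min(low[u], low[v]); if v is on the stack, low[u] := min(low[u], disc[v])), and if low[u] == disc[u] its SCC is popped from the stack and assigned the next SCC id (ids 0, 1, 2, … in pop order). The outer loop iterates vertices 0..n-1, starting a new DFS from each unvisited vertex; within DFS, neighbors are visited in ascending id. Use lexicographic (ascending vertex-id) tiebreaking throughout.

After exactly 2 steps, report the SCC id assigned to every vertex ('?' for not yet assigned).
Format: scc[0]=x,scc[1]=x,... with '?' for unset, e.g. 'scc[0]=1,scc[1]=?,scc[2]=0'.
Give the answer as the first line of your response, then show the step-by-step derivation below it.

scc[0]=0,scc[1]=?,scc[2]=?,scc[3]=?,scc[4]=?,scc[5]=?,scc[6]=1,scc[7]=?,scc[8]=?

step 1: low=(low[0]=0,low[1]=?,low[2]=?,low[3]=?,low[4]=?,low[5]=?,low[6]=?,low[7]=?,low[8]=?); scc=(scc[0]=0,scc[1]=?,scc[2]=?,scc[3]=?,scc[4]=?,scc[5]=?,scc[6]=?,scc[7]=?,scc[8]=?)
step 2: low=(low[0]=0,low[1]=1,low[2]=2,low[3]=?,low[4]=?,low[5]=1,low[6]=5,low[7]=?,low[8]=3); scc=(scc[0]=0,scc[1]=?,scc[2]=?,scc[3]=?,scc[4]=?,scc[5]=?,scc[6]=1,scc[7]=?,scc[8]=?)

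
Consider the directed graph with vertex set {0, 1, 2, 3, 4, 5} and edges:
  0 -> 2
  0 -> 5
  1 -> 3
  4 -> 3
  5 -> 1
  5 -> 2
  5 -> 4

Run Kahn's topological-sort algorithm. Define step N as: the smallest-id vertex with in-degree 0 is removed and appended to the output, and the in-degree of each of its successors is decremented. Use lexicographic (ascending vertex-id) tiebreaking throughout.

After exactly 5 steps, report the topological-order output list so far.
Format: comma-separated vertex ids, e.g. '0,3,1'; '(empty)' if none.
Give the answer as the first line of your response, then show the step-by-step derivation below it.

0,5,1,2,4

step 1: output 0; order=[0]; indeg=(0,1,1,2,1,0)
step 2: output 5; order=[0,5]; indeg=(0,0,0,2,0,0)
step 3: output 1; order=[0,5,1]; indeg=(0,0,0,1,0,0)
step 4: output 2; order=[0,5,1,2]; indeg=(0,0,0,1,0,0)
step 5: output 4; order=[0,5,1,2,4]; indeg=(0,0,0,0,0,0)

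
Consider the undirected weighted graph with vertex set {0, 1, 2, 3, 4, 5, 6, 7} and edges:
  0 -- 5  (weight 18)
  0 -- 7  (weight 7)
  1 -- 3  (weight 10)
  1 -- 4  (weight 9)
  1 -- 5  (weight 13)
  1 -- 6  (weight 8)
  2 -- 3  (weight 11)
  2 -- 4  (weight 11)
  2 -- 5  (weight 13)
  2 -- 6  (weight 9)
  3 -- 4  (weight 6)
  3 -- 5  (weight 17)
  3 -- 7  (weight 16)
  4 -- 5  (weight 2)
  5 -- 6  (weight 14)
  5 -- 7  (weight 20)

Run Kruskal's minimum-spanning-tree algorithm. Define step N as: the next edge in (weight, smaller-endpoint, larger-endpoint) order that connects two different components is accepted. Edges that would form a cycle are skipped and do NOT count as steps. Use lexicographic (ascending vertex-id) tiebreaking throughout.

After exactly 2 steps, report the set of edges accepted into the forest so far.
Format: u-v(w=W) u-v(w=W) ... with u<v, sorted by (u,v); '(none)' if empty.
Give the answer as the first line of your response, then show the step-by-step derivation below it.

3-4(w=6) 4-5(w=2)

step 1: add edge 4-5 (w=2); MST = {4-5(w=2)}
step 2: add edge 3-4 (w=6); MST = {3-4(w=6) 4-5(w=2)}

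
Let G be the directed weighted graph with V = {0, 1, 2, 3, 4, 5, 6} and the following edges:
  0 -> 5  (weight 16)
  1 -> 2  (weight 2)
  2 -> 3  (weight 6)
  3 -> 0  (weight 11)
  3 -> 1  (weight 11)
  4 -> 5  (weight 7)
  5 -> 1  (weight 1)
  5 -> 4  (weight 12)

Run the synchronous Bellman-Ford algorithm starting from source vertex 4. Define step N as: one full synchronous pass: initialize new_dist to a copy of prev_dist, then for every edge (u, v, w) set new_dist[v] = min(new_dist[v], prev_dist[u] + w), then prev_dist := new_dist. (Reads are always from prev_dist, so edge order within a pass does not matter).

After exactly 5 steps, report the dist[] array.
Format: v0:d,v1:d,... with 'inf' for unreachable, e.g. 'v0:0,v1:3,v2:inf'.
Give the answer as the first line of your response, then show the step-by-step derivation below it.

v0:27,v1:8,v2:10,v3:16,v4:0,v5:7,v6:inf

step 1: dist = v0:inf,v1:inf,v2:inf,v3:inf,v4:0,v5:7,v6:inf
step 2: dist = v0:inf,v1:8,v2:inf,v3:inf,v4:0,v5:7,v6:inf
step 3: dist = v0:inf,v1:8,v2:10,v3:inf,v4:0,v5:7,v6:inf
step 4: dist = v0:inf,v1:8,v2:10,v3:16,v4:0,v5:7,v6:inf
step 5: dist = v0:27,v1:8,v2:10,v3:16,v4:0,v5:7,v6:inf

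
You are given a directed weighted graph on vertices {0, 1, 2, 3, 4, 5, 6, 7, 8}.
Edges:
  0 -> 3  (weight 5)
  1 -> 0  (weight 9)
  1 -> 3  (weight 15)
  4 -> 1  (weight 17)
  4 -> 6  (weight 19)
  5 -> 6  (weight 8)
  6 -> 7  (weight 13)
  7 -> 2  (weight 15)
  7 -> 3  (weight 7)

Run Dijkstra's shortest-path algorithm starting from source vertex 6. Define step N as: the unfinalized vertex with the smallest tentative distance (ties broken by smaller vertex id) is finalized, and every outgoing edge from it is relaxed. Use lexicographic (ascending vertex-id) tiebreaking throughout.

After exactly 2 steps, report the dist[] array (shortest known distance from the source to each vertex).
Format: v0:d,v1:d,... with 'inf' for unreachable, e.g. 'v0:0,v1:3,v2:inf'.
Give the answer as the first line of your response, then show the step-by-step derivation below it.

v0:inf,v1:inf,v2:28,v3:20,v4:inf,v5:inf,v6:0,v7:13,v8:inf

step 1: dist = v0:inf,v1:inf,v2:inf,v3:inf,v4:inf,v5:inf,v6:0,v7:13,v8:inf
step 2: dist = v0:inf,v1:inf,v2:28,v3:20,v4:inf,v5:inf,v6:0,v7:13,v8:inf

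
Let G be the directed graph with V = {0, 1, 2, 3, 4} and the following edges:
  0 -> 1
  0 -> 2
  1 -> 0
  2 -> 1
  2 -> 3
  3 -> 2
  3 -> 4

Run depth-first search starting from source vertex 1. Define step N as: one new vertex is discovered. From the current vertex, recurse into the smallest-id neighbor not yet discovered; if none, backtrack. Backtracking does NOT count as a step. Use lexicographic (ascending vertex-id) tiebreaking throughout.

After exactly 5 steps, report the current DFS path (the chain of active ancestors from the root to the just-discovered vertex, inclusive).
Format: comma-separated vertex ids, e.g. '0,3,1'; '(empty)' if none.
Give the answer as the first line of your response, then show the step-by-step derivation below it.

1,0,2,3,4

step 1: discover 1; path=1; order=1
step 2: discover 0; path=1>0; order=1,0
step 3: discover 2; path=1>0>2; order=1,0,2
step 4: discover 3; path=1>0>2>3; order=1,0,2,3
step 5: discover 4; path=1>0>2>3>4; order=1,0,2,3,4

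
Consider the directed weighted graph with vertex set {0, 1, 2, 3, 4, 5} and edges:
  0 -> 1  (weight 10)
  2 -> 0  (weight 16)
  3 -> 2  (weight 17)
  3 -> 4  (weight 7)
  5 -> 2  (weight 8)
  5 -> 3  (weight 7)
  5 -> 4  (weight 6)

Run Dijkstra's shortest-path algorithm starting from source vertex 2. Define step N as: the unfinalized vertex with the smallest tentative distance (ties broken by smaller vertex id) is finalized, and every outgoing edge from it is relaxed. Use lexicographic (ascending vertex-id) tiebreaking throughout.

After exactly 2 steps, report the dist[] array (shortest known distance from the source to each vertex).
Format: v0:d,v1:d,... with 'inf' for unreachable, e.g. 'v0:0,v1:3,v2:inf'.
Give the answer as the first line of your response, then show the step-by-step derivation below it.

v0:16,v1:26,v2:0,v3:inf,v4:inf,v5:inf

step 1: dist = v0:16,v1:inf,v2:0,v3:inf,v4:inf,v5:inf
step 2: dist = v0:16,v1:26,v2:0,v3:inf,v4:inf,v5:inf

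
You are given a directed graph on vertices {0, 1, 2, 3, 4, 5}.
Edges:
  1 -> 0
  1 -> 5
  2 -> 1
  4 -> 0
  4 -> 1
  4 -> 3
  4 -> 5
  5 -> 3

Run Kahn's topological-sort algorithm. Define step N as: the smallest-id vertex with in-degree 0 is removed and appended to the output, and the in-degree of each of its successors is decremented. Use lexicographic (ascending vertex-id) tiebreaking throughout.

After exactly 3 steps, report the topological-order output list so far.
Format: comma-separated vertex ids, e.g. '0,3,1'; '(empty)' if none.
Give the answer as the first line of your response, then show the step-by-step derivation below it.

2,4,1

step 1: output 2; order=[2]; indeg=(2,1,0,2,0,2)
step 2: output 4; order=[2,4]; indeg=(1,0,0,1,0,1)
step 3: output 1; order=[2,4,1]; indeg=(0,0,0,1,0,0)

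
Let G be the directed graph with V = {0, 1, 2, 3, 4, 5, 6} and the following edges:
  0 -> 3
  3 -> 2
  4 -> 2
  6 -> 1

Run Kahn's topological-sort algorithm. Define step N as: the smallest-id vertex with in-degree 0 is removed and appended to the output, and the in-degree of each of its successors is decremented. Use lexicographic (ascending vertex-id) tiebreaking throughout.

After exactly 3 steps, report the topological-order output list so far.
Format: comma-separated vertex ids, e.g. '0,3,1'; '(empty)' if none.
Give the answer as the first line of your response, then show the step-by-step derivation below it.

0,3,4

step 1: output 0; order=[0]; indeg=(0,1,2,0,0,0,0)
step 2: output 3; order=[0,3]; indeg=(0,1,1,0,0,0,0)
step 3: output 4; order=[0,3,4]; indeg=(0,1,0,0,0,0,0)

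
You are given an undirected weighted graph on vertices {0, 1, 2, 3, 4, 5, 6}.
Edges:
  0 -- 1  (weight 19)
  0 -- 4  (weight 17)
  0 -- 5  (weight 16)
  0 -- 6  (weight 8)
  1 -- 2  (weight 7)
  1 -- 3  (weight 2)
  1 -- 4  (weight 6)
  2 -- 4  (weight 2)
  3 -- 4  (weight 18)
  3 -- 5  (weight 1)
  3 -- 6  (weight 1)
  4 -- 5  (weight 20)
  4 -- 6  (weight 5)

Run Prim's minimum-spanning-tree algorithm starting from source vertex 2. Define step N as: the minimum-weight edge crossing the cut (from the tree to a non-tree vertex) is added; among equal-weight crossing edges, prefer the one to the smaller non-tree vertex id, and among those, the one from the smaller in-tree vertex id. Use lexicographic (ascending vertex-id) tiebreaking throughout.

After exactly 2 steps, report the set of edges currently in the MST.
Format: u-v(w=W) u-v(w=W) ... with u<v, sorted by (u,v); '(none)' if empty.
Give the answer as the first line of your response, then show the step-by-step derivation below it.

2-4(w=2) 4-6(w=5)

step 1: add edge 2-4 (w=2); MST = {2-4(w=2)}
step 2: add edge 4-6 (w=5); MST = {2-4(w=2) 4-6(w=5)}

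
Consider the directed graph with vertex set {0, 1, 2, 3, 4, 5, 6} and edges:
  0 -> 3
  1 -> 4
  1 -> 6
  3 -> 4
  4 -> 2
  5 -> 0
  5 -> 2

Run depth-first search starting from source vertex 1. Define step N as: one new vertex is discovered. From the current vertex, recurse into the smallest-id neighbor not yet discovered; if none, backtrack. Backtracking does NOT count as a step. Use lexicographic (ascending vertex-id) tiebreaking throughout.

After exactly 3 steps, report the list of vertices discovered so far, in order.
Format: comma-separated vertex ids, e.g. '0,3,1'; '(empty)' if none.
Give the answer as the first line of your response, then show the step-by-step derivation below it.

1,4,2

step 1: discover 1; path=1; order=1
step 2: discover 4; path=1>4; order=1,4
step 3: discover 2; path=1>4>2; order=1,4,2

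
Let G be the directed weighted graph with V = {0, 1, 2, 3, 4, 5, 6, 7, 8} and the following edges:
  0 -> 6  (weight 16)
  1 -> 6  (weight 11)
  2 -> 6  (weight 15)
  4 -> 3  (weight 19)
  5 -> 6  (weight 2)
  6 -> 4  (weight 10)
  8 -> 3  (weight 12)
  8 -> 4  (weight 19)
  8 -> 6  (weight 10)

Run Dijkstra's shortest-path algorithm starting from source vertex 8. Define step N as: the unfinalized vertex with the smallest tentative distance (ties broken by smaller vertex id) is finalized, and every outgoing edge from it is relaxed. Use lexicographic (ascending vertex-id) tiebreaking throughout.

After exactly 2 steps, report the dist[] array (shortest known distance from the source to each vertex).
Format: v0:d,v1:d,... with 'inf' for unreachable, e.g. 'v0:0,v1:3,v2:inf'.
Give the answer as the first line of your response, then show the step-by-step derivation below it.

v0:inf,v1:inf,v2:inf,v3:12,v4:19,v5:inf,v6:10,v7:inf,v8:0

step 1: dist = v0:inf,v1:inf,v2:inf,v3:12,v4:19,v5:inf,v6:10,v7:inf,v8:0
step 2: dist = v0:inf,v1:inf,v2:inf,v3:12,v4:19,v5:inf,v6:10,v7:inf,v8:0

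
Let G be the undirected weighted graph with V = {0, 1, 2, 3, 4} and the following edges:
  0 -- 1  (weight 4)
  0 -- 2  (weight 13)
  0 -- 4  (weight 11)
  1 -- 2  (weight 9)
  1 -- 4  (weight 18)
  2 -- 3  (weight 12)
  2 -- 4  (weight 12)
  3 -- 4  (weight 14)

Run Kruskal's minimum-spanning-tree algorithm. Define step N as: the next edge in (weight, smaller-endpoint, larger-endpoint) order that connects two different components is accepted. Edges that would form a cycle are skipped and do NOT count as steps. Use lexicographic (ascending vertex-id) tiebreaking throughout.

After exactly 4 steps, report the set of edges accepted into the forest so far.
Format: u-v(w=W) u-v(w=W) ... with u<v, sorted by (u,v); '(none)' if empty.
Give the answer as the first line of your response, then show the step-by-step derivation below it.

0-1(w=4) 0-4(w=11) 1-2(w=9) 2-3(w=12)

step 1: add edge 0-1 (w=4); MST = {0-1(w=4)}
step 2: add edge 1-2 (w=9); MST = {0-1(w=4) 1-2(w=9)}
step 3: add edge 0-4 (w=11); MST = {0-1(w=4) 0-4(w=11) 1-2(w=9)}
step 4: add edge 2-3 (w=12); MST = {0-1(w=4) 0-4(w=11) 1-2(w=9) 2-3(w=12)}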